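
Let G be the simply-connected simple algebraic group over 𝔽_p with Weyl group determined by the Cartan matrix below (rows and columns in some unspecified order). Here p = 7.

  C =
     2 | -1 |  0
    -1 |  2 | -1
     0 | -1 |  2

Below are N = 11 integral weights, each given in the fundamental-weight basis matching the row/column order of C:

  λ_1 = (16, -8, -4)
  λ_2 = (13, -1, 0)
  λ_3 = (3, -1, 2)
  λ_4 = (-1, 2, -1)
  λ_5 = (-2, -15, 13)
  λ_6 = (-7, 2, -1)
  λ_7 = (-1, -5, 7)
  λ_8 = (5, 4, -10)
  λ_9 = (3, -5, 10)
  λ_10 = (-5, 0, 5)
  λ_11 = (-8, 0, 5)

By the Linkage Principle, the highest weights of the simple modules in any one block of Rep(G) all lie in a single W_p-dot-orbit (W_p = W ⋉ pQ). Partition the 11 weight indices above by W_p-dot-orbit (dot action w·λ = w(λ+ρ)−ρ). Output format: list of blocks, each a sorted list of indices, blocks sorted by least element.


C ↔ A_3 under row/col permutation; |W(A_3)| = 24.

W_7-reps of the 11 weights in Ā_7 (same 3-coord order as C):

  [1] (0, 3, 0)
  [2] (1, 6, 0)
  [3] (4, 0, 3)
  [4] (0, 3, 0)
  [5] (1, 6, 0)
  [6] (3, 0, 3)
  [7] (3, 0, 3)
  [8] (2, 2, 1)
  [9] (4, 0, 3)
  [10] (1, 3, 3)
  [11] (1, 6, 0)

Grouping the 11 weights by Ā_7-representative: 6 linkage classes.

[[1, 4], [2, 5, 11], [3, 9], [6, 7], [8], [10]]


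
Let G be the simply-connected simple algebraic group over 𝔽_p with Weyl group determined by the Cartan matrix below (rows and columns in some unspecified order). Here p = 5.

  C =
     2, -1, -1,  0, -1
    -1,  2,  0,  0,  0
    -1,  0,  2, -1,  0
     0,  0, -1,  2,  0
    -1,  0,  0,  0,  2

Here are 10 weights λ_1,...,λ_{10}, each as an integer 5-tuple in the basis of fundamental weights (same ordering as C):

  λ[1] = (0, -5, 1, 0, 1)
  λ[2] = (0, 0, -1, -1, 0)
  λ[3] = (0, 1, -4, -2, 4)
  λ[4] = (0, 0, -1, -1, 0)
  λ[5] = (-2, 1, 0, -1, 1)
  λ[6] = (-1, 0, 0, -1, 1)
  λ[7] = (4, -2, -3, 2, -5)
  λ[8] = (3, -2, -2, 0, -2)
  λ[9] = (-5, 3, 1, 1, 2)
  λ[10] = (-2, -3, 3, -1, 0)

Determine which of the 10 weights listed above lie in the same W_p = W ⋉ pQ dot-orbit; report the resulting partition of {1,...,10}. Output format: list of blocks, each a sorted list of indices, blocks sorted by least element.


C ↔ D_5 under row/col permutation; |W(D_5)| = 1920.

Ā_5 reps of the 10 weights (D_5, coords as presented):

    1: (1, 1, 0, 0, 1)
    2: (1, 1, 0, 0, 1)
    3: (1, 0, 0, 0, 1)
    4: (1, 1, 0, 0, 1)
    5: (1, 1, 0, 0, 1)
    6: (0, 1, 1, 0, 2)
    7: (0, 1, 1, 0, 2)
    8: (1, 1, 0, 0, 1)
    9: (1, 0, 0, 0, 1)
    10: (0, 1, 1, 0, 2)

The 10 indices split into 3 linkage classes (same alcove rep ⇔ same W_5-dot-orbit):

[[1, 2, 4, 5, 8], [3, 9], [6, 7, 10]]


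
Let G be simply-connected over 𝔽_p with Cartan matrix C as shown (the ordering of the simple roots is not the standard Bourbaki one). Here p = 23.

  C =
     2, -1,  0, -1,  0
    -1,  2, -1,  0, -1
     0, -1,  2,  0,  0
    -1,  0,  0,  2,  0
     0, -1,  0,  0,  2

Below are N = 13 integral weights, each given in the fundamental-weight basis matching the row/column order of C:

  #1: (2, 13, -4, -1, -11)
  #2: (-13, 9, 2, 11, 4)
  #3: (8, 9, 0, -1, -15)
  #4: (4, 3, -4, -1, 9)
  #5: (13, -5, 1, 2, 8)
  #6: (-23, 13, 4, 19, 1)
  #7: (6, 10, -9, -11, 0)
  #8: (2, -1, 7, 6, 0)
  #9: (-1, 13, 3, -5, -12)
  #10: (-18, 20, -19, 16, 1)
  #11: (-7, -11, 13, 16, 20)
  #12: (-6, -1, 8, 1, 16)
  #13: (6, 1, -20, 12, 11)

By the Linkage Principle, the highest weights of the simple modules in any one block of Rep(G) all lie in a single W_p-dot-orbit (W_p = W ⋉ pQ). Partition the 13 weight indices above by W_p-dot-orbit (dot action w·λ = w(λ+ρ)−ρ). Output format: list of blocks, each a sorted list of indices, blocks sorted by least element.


C ↔ D_5 under row/col permutation; |W(D_5)| = 1920.

λ_j+ρ reflected into Ā_23 (⟨·,θ^∨⟩≤23); 5-tuples as given:

  1: (3, 1, 3, 0, 10)
  2: (5, 2, 1, 0, 3)
  3: (3, 1, 3, 0, 10)
  4: (3, 1, 3, 0, 10)
  5: (1, 1, 2, 2, 5)
  6: (1, 1, 2, 2, 5)
  7: (3, 0, 8, 7, 1)
  8: (3, 0, 8, 7, 1)
  9: (3, 1, 3, 0, 10)
  10: (0, 2, 4, 0, 12)
  11: (1, 1, 2, 2, 5)
  12: (0, 2, 4, 0, 12)
  13: (1, 1, 2, 2, 5)

Grouping the 13 weights by Ā_23-representative: 5 linkage classes.

[[1, 3, 4, 9], [2], [5, 6, 11, 13], [7, 8], [10, 12]]


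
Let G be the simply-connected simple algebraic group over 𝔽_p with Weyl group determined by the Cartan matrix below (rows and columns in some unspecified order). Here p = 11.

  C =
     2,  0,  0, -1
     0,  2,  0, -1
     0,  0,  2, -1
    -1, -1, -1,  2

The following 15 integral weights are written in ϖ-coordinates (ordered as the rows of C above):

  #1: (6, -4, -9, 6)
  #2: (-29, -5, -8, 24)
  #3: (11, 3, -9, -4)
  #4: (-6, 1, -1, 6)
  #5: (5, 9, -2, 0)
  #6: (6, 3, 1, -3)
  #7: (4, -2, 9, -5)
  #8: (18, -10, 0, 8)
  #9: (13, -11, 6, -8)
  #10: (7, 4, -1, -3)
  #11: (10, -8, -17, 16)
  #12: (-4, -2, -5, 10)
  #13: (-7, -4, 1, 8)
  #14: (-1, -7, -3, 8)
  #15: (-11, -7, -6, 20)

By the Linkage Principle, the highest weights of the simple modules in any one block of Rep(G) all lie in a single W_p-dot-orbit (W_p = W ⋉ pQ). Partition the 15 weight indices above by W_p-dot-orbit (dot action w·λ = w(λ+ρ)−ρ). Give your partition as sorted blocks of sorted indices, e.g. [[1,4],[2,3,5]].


Type D_4, rank 4, |W|=192; reorder rows/cols to standard.

Folding the 15 weights λ_j+ρ into Ā_11 (reps in the given 4-coord order):

  λ_1+ρ ↦ (3, 1, 4, 0);  λ_2+ρ ↦ (3, 1, 4, 0);  λ_3+ρ ↦ (0, 6, 2, 1);  λ_4+ρ ↦ (5, 2, 0, 2);  λ_5+ρ ↦ (0, 4, 5, 1);  λ_6+ρ ↦ (5, 2, 0, 2);  λ_7+ρ ↦ (0, 4, 5, 1);  λ_8+ρ ↦ (0, 6, 2, 1);  λ_9+ρ ↦ (3, 1, 4, 0);  λ_10+ρ ↦ (6, 3, 2, 0);  λ_11+ρ ↦ (0, 4, 5, 1);  λ_12+ρ ↦ (3, 1, 4, 0);  λ_13+ρ ↦ (6, 3, 2, 0);  λ_14+ρ ↦ (0, 6, 2, 1);  λ_15+ρ ↦ (0, 4, 5, 1)

These 15 weights hit 5 W_11-dot-orbits; sizes (4, 3, 2, 4, 2):

[[1, 2, 9, 12], [3, 8, 14], [4, 6], [5, 7, 11, 15], [10, 13]]


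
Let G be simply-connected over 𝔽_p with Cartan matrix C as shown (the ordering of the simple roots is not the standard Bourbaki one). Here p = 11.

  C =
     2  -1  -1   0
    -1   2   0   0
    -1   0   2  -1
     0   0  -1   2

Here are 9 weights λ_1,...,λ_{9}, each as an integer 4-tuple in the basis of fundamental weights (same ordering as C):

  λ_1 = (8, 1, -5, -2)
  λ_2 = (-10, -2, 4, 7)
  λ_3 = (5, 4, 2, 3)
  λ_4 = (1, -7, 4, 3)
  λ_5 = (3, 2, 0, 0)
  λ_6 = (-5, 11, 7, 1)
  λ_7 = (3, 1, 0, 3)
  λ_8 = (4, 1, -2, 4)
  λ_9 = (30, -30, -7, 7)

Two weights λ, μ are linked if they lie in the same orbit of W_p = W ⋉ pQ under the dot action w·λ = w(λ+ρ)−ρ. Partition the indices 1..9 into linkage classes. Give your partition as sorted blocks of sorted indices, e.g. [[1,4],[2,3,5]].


Dynkin diagram of C (from the 6 off-diagonal −1 entries): A_4.

W_11-reps of the 9 weights in Ā_11 (same 4-coord order as C):

  1: (4, 2, 1, 4);  2: (4, 3, 1, 1);  3: (4, 2, 0, 3);  4: (4, 2, 1, 4);  5: (4, 3, 1, 1);  6: (3, 1, 1, 4);  7: (4, 2, 1, 4);  8: (4, 2, 1, 4);  9: (0, 2, 3, 4)

Grouping the 9 weights by Ā_11-representative: 5 linkage classes.

[[1, 4, 7, 8], [2, 5], [3], [6], [9]]


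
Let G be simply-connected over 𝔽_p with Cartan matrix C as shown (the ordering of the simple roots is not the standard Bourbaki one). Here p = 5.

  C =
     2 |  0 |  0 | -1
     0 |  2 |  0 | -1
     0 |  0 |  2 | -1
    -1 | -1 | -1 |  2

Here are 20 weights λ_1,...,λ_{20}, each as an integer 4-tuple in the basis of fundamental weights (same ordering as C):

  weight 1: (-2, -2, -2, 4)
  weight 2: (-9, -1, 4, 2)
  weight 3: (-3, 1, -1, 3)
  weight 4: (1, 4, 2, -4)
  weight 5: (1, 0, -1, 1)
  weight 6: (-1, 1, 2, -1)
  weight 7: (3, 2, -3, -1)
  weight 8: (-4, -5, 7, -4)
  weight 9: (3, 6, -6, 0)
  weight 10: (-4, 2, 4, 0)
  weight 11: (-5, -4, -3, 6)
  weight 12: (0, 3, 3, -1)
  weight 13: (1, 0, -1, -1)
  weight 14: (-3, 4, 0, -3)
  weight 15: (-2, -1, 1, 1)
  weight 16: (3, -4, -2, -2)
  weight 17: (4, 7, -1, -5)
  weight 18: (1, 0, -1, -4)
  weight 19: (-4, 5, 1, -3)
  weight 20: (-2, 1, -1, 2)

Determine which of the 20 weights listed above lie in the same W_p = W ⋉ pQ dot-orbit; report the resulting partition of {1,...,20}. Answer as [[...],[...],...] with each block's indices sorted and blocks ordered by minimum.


Root system D_4: the 4×4 matrix C matches after relabeling.

λ_j+ρ reflected into Ā_5 (⟨·,θ^∨⟩≤5); 4-tuples as given:

    1: (1, 1, 1, 0)
    2: (0, 2, 3, 0)
    3: (1, 1, 1, 0)
    4: (1, 2, 0, 0)
    5: (2, 1, 0, 0)
    6: (0, 2, 3, 0)
    7: (2, 1, 0, 0)
    8: (1, 2, 0, 0)
    9: (1, 2, 0, 0)
    10: (1, 1, 1, 0)
    11: (2, 1, 0, 0)
    12: (3, 0, 0, 1)
    13: (2, 1, 0, 0)
    14: (1, 0, 2, 1)
    15: (1, 0, 2, 1)
    16: (1, 0, 2, 1)
    17: (3, 0, 0, 1)
    18: (2, 1, 0, 0)
    19: (1, 0, 2, 1)
    20: (1, 2, 0, 0)

Grouping the 20 weights by Ā_5-representative: 6 linkage classes.

[[1, 3, 10], [2, 6], [4, 8, 9, 20], [5, 7, 11, 13, 18], [12, 17], [14, 15, 16, 19]]


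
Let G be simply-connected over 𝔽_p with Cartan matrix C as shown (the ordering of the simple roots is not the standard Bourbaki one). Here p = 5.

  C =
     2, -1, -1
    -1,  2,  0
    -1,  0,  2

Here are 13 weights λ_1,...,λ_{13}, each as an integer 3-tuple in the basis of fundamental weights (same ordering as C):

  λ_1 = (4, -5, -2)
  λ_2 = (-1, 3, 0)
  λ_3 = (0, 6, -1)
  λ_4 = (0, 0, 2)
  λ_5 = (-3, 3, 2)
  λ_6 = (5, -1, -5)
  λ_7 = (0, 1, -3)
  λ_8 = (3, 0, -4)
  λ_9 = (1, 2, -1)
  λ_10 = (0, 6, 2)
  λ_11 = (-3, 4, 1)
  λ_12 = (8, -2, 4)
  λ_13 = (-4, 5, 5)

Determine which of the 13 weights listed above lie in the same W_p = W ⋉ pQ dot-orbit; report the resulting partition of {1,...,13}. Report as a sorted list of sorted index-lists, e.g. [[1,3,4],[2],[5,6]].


Root system A_3: the 3×3 matrix C matches after relabeling.

Each λ_j+ρ reduced to Ā_5; 3-tuples below use C's row order:

  λ_1 → (0, 4, 1) · λ_2 → (0, 4, 1) · λ_3 → (2, 2, 1) · λ_4 → (1, 1, 3) · λ_5 → (2, 2, 1) · λ_6 → (1, 1, 3) · λ_7 → (1, 1, 1) · λ_8 → (1, 1, 3) · λ_9 → (2, 3, 0) · λ_10 → (1, 1, 1) · λ_11 → (2, 3, 0) · λ_12 → (1, 1, 3) · λ_13 → (1, 1, 1)

The 13 indices split into 5 linkage classes (same alcove rep ⇔ same W_5-dot-orbit):

[[1, 2], [3, 5], [4, 6, 8, 12], [7, 10, 13], [9, 11]]


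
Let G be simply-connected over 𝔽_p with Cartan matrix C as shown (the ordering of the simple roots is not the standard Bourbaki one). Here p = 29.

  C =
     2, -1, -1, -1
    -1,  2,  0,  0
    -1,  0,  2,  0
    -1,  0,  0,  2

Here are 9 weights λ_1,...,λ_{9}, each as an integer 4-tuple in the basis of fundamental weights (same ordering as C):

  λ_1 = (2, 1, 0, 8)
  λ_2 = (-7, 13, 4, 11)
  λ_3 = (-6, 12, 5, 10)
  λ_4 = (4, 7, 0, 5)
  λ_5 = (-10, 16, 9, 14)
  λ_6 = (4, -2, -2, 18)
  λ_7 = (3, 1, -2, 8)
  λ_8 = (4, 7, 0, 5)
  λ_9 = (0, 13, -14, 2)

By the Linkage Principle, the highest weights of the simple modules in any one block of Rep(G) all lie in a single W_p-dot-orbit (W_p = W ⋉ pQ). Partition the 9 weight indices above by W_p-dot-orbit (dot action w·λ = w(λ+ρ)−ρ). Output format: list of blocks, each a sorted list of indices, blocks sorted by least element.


Root system D_4: the 4×4 matrix C matches after relabeling.

Each λ_j+ρ reduced to Ā_29; 4-tuples below use C's row order:

    [1] (3, 2, 1, 9)
    [2] (5, 8, 1, 6)
    [3] (5, 8, 1, 6)
    [4] (5, 8, 1, 6)
    [5] (5, 8, 1, 6)
    [6] (3, 1, 1, 19)
    [7] (3, 2, 1, 9)
    [8] (5, 8, 1, 6)
    [9] (3, 2, 1, 9)

Linkage partition of the 9 weights (3 classes, p=29):

[[1, 7, 9], [2, 3, 4, 5, 8], [6]]


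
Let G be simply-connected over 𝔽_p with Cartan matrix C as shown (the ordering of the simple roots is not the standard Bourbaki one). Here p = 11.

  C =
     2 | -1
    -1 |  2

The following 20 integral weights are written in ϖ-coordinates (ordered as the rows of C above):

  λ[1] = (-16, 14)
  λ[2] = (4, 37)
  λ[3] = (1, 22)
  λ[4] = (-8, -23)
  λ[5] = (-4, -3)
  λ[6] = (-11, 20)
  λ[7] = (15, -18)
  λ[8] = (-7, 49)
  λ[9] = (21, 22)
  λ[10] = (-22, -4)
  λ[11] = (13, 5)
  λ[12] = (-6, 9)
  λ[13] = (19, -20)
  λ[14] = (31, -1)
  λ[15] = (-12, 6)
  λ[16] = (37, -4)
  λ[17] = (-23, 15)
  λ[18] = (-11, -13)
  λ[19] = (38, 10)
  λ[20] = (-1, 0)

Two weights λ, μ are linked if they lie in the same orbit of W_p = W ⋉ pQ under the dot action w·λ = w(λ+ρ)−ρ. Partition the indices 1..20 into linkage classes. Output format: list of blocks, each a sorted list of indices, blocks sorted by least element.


C ↔ A_2 under row/col permutation; |W(A_2)| = 6.

Each λ_j+ρ reduced to Ā_11; 2-tuples below use C's row order:

  1: (7, 4) · 2: (5, 5) · 3: (8, 2) · 4: (7, 4) · 5: (2, 3) · 6: (0, 1) · 7: (5, 5) · 8: (0, 5) · 9: (0, 1) · 10: (8, 2) · 11: (2, 3) · 12: (5, 5) · 13: (8, 2) · 14: (0, 1) · 15: (7, 4) · 16: (2, 3) · 17: (0, 5) · 18: (0, 1) · 19: (0, 5) · 20: (0, 1)

These 20 weights hit 6 W_11-dot-orbits; sizes (3, 3, 3, 3, 5, 3):

[[1, 4, 15], [2, 7, 12], [3, 10, 13], [5, 11, 16], [6, 9, 14, 18, 20], [8, 17, 19]]


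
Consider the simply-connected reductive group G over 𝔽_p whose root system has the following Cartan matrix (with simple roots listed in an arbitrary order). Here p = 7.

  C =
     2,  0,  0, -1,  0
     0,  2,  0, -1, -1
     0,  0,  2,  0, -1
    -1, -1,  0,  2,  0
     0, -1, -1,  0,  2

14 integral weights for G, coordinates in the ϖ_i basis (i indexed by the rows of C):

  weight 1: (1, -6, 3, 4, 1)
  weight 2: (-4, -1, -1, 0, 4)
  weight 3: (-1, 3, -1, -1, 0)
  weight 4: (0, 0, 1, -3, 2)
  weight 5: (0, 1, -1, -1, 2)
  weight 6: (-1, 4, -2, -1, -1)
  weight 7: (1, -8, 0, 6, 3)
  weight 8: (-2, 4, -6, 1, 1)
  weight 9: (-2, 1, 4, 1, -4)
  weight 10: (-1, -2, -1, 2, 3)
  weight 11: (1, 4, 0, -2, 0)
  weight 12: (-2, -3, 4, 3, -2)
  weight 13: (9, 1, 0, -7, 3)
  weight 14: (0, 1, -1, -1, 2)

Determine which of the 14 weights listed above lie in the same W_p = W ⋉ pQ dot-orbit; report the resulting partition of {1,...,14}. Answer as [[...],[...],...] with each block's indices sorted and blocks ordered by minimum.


Dynkin diagram of C (from the 8 off-diagonal −1 entries): A_5.

Folding the 14 weights λ_j+ρ into Ā_7 (reps in the given 5-coord order):

  1: (1, 2, 0, 0, 3);  2: (1, 2, 0, 0, 3);  3: (0, 4, 0, 0, 1);  4: (1, 1, 2, 0, 2);  5: (1, 2, 0, 0, 3);  6: (0, 4, 0, 0, 1);  7: (0, 4, 0, 0, 1);  8: (1, 2, 0, 0, 3);  9: (1, 1, 2, 0, 2);  10: (0, 1, 0, 2, 3);  11: (0, 4, 0, 1, 1);  12: (1, 1, 2, 0, 2);  13: (0, 1, 0, 2, 3);  14: (1, 2, 0, 0, 3)

5 distinct reps among the 14 weights ⇒ 5 W_7-linkage classes:

[[1, 2, 5, 8, 14], [3, 6, 7], [4, 9, 12], [10, 13], [11]]


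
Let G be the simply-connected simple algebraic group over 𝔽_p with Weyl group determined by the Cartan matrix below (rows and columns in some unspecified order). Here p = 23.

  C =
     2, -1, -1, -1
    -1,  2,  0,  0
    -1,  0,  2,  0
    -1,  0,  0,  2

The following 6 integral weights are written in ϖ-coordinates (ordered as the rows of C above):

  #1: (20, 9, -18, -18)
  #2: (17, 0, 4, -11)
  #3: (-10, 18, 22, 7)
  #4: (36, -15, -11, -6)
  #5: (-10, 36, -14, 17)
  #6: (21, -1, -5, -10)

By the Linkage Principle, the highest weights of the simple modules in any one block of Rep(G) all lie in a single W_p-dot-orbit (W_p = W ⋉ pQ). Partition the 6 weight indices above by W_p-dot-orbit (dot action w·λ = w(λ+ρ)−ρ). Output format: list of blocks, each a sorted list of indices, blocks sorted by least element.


Root system D_4: the 4×4 matrix C matches after relabeling.

Folding the 6 weights λ_j+ρ into Ā_23 (reps in the given 4-coord order):

  λ_1+ρ ↦ (2, 3, 4, 4);  λ_2+ρ ↦ (1, 0, 4, 9);  λ_3+ρ ↦ (1, 0, 4, 9);  λ_4+ρ ↦ (1, 0, 4, 9);  λ_5+ρ ↦ (1, 0, 4, 9);  λ_6+ρ ↦ (1, 0, 4, 9)

Linkage partition of the 6 weights (2 classes, p=23):

[[1], [2, 3, 4, 5, 6]]


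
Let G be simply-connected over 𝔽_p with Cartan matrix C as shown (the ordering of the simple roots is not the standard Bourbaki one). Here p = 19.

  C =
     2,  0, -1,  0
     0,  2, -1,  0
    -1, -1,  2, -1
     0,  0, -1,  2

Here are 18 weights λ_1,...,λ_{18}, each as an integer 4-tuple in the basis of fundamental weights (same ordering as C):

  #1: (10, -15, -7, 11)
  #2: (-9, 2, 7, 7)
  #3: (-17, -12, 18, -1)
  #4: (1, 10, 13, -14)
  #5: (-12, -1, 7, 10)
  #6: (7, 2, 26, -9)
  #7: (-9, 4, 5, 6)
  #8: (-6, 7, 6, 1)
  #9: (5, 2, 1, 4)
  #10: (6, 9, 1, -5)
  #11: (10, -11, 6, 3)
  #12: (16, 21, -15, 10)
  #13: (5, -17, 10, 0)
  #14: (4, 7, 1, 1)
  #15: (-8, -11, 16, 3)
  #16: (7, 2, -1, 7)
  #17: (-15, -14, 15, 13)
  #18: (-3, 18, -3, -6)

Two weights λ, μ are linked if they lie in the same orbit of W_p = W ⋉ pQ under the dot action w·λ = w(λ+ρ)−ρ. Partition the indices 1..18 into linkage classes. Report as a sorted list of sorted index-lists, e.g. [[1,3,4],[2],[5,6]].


Root system D_4: the 4×4 matrix C matches after relabeling.

Alcove-folded reps (p=19, 18 weights, presented ϖ-order):

  λ_1 → (6, 3, 2, 5);  λ_2 → (8, 3, 0, 8);  λ_3 → (8, 3, 0, 8);  λ_4 → (6, 3, 2, 5);  λ_5 → (8, 3, 0, 8);  λ_6 → (8, 3, 0, 8);  λ_7 → (6, 3, 2, 5);  λ_8 → (5, 8, 2, 2);  λ_9 → (6, 3, 2, 5);  λ_10 → (5, 8, 2, 2);  λ_11 → (8, 7, 0, 1);  λ_12 → (3, 2, 0, 3);  λ_13 → (1, 11, 1, 4);  λ_14 → (5, 8, 2, 2);  λ_15 → (5, 8, 2, 2);  λ_16 → (8, 3, 0, 8);  λ_17 → (3, 2, 0, 3);  λ_18 → (5, 8, 2, 2)

6 distinct reps among the 18 weights ⇒ 6 W_19-linkage classes:

[[1, 4, 7, 9], [2, 3, 5, 6, 16], [8, 10, 14, 15, 18], [11], [12, 17], [13]]


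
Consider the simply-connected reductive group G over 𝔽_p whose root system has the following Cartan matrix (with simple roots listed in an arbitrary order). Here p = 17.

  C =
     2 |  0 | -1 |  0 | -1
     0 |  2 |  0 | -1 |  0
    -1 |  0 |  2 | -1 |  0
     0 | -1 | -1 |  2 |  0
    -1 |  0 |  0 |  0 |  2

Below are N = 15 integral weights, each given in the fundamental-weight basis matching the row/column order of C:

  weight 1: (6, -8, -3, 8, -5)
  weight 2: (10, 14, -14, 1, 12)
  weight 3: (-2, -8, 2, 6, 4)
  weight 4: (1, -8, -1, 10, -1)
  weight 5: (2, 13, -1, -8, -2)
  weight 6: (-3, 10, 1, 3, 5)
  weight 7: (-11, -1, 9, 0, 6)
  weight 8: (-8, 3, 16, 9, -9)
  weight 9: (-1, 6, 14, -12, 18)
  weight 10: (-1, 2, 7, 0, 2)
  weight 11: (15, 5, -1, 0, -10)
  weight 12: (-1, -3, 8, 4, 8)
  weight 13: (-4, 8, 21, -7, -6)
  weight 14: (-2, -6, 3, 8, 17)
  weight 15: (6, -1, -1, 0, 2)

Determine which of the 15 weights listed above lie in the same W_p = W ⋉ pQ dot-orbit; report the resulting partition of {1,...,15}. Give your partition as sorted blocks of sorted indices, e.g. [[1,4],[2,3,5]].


Root system A_5: the 5×5 matrix C matches after relabeling.

Alcove-folded reps (p=17, 15 weights, presented ϖ-order):

  λ_1 → (1, 7, 2, 0, 4)
  λ_2 → (2, 7, 0, 4, 0)
  λ_3 → (1, 7, 2, 0, 4)
  λ_4 → (2, 7, 0, 4, 0)
  λ_5 → (1, 7, 2, 0, 4)
  λ_6 → (2, 7, 0, 4, 0)
  λ_7 → (7, 0, 0, 1, 3)
  λ_8 → (1, 7, 2, 0, 4)
  λ_9 → (2, 7, 0, 4, 0)
  λ_10 → (0, 3, 8, 1, 3)
  λ_11 → (7, 0, 0, 1, 3)
  λ_12 → (0, 3, 8, 1, 3)
  λ_13 → (0, 3, 8, 1, 3)
  λ_14 → (0, 4, 1, 3, 4)
  λ_15 → (7, 0, 0, 1, 3)

Grouping the 15 weights by Ā_17-representative: 5 linkage classes.

[[1, 3, 5, 8], [2, 4, 6, 9], [7, 11, 15], [10, 12, 13], [14]]


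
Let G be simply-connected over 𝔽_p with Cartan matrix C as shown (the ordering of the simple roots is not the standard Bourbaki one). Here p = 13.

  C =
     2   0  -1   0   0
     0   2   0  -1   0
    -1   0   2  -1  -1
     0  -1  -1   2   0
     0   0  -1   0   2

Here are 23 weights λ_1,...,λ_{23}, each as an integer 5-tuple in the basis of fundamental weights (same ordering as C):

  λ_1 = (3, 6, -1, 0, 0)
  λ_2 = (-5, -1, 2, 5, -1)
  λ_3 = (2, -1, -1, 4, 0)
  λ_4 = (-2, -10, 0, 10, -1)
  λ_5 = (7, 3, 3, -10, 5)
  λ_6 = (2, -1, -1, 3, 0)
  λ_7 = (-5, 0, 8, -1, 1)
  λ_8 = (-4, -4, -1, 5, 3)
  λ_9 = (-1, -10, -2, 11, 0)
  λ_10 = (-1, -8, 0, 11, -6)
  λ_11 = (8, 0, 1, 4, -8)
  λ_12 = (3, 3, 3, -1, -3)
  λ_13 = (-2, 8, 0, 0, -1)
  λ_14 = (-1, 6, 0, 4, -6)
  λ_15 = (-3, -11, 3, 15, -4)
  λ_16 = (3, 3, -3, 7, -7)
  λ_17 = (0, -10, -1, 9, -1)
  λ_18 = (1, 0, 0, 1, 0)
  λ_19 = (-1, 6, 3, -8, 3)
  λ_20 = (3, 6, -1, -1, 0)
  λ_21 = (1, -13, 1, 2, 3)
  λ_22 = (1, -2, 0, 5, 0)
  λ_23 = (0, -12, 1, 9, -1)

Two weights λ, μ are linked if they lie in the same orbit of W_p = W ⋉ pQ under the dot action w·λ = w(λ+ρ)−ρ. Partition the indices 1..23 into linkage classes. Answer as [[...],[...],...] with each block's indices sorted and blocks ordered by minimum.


Dynkin diagram of C (from the 8 off-diagonal −1 entries): D_5.

W_13-reps of the 23 weights in Ā_13 (same 5-coord order as C):

    1: (4, 7, 0, 0, 1)
    2: (3, 0, 0, 4, 1)
    3: (3, 0, 0, 4, 1)
    4: (1, 9, 0, 1, 0)
    5: (3, 0, 0, 4, 1)
    6: (3, 0, 0, 4, 1)
    7: (4, 3, 1, 1, 2)
    8: (0, 3, 3, 0, 1)
    9: (1, 9, 0, 1, 0)
    10: (4, 7, 0, 0, 1)
    11: (4, 3, 1, 1, 2)
    12: (4, 3, 1, 1, 2)
    13: (1, 9, 0, 1, 0)
    14: (4, 7, 0, 0, 1)
    15: (2, 1, 1, 2, 1)
    16: (4, 3, 1, 1, 2)
    17: (1, 9, 0, 1, 0)
    18: (2, 1, 1, 2, 1)
    19: (3, 0, 0, 4, 1)
    20: (4, 7, 0, 0, 1)
    21: (4, 3, 1, 1, 2)
    22: (2, 1, 1, 2, 1)
    23: (1, 9, 0, 1, 0)

These 23 weights hit 6 W_13-dot-orbits; sizes (4, 5, 5, 5, 1, 3):

[[1, 10, 14, 20], [2, 3, 5, 6, 19], [4, 9, 13, 17, 23], [7, 11, 12, 16, 21], [8], [15, 18, 22]]


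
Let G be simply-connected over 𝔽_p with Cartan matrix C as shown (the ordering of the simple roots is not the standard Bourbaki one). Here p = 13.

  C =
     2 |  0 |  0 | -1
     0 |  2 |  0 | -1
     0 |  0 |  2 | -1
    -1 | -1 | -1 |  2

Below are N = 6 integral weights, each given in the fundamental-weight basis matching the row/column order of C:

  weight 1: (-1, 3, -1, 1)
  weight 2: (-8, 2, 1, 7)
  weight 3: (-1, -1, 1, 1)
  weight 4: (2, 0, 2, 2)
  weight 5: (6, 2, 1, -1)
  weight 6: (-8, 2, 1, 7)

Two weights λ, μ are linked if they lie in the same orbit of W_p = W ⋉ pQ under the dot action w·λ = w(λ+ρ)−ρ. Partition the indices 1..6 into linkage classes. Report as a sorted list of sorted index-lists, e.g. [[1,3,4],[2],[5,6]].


Cartan matrix: type D_4 (|W|=192); un-permuting the 4 rows.

Alcove-folded reps (p=13, 6 weights, presented ϖ-order):

  1: (0, 4, 0, 2) · 2: (7, 3, 2, 0) · 3: (0, 0, 2, 2) · 4: (3, 1, 3, 3) · 5: (7, 3, 2, 0) · 6: (7, 3, 2, 0)

4 distinct reps among the 6 weights ⇒ 4 W_13-linkage classes:

[[1], [2, 5, 6], [3], [4]]


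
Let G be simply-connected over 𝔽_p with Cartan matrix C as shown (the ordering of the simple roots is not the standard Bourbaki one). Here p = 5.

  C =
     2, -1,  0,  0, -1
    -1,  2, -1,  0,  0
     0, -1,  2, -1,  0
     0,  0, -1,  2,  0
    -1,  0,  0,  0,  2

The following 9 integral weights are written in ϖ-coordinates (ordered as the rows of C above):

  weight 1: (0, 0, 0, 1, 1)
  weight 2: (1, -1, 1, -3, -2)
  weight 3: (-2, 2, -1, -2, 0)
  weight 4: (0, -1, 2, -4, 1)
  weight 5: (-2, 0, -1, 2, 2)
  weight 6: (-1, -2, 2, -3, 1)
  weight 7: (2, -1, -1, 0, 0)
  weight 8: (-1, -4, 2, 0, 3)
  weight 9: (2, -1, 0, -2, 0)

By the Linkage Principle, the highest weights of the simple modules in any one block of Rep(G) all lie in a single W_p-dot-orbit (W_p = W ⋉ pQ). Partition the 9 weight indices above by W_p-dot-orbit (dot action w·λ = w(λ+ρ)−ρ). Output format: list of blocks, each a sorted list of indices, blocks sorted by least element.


Cartan matrix: type A_5 (|W|=720); un-permuting the 5 rows.

W_5-reps of the 9 weights in Ā_5 (same 5-coord order as C):

  [1] (1, 1, 1, 0, 0);  [2] (1, 0, 0, 2, 1);  [3] (1, 1, 1, 0, 0);  [4] (1, 0, 0, 2, 1);  [5] (1, 0, 0, 2, 1);  [6] (1, 0, 0, 2, 1);  [7] (3, 0, 0, 1, 1);  [8] (3, 0, 0, 1, 1);  [9] (3, 0, 0, 1, 1)

Linkage partition of the 9 weights (3 classes, p=5):

[[1, 3], [2, 4, 5, 6], [7, 8, 9]]


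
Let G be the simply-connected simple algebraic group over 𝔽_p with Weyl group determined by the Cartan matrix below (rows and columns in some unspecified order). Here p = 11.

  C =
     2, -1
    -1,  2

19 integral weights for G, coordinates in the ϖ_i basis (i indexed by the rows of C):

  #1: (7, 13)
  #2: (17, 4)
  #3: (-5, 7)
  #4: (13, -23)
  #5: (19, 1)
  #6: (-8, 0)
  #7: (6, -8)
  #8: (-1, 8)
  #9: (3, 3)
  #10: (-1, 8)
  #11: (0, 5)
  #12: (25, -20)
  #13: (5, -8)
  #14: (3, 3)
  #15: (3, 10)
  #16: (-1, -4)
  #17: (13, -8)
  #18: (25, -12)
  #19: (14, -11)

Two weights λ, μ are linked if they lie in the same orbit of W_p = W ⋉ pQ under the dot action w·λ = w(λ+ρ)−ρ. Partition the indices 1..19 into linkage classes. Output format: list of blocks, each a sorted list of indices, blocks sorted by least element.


Type A_2, rank 2, |W|=6; reorder rows/cols to standard.

W_11-reps of the 19 weights in Ā_11 (same 2-coord order as C):

  1: (3, 0);  2: (1, 6);  3: (4, 4);  4: (3, 0);  5: (0, 9);  6: (1, 6);  7: (0, 7);  8: (0, 9);  9: (4, 4);  10: (0, 9);  11: (1, 6);  12: (4, 4);  13: (1, 6);  14: (4, 4);  15: (0, 7);  16: (3, 0);  17: (4, 4);  18: (4, 0);  19: (1, 6)

These 19 weights hit 6 W_11-dot-orbits; sizes (3, 5, 5, 3, 2, 1):

[[1, 4, 16], [2, 6, 11, 13, 19], [3, 9, 12, 14, 17], [5, 8, 10], [7, 15], [18]]


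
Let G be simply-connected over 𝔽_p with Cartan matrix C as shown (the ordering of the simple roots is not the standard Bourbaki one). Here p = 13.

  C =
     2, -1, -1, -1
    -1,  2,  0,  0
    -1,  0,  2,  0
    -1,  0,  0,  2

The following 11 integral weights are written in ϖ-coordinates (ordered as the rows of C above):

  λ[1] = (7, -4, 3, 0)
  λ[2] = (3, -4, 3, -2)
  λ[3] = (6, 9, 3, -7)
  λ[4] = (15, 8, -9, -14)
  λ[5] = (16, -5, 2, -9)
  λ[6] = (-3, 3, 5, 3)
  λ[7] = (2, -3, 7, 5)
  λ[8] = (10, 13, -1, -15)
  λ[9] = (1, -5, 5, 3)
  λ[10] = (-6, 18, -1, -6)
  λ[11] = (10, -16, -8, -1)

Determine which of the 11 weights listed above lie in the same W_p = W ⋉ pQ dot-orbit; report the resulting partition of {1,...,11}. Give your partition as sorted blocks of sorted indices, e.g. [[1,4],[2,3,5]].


Type D_4, rank 4, |W|=192; reorder rows/cols to standard.

Folding the 11 weights λ_j+ρ into Ā_13 (reps in the given 4-coord order):

    1: (0, 3, 4, 1)
    2: (0, 3, 4, 1)
    3: (2, 2, 4, 2)
    4: (0, 3, 4, 1)
    5: (0, 3, 4, 1)
    6: (2, 2, 4, 2)
    7: (2, 2, 4, 2)
    8: (1, 1, 9, 1)
    9: (2, 2, 4, 2)
    10: (0, 3, 4, 1)
    11: (2, 0, 0, 7)

4 distinct reps among the 11 weights ⇒ 4 W_13-linkage classes:

[[1, 2, 4, 5, 10], [3, 6, 7, 9], [8], [11]]


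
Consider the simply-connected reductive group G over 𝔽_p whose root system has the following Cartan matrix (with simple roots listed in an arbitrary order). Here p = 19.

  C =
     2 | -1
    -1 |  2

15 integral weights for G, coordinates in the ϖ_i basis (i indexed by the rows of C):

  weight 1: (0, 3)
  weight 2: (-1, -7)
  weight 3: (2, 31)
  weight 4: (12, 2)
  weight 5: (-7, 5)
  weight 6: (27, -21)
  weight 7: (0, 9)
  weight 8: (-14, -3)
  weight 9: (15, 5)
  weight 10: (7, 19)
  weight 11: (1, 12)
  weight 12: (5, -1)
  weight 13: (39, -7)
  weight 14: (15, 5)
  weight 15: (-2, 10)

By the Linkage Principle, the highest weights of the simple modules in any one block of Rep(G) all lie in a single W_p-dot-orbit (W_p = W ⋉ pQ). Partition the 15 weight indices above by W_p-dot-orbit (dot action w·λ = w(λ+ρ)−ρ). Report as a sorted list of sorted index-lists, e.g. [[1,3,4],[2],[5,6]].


A_2 Cartan matrix, 2 simple roots permuted; ρ=(1,1).

Each λ_j+ρ reduced to Ā_19; 2-tuples below use C's row order:

  1: (1, 4)
  2: (6, 0)
  3: (13, 3)
  4: (13, 3)
  5: (6, 0)
  6: (1, 10)
  7: (1, 10)
  8: (2, 13)
  9: (13, 3)
  10: (1, 10)
  11: (2, 13)
  12: (6, 0)
  13: (2, 13)
  14: (13, 3)
  15: (1, 10)

Linkage partition of the 15 weights (5 classes, p=19):

[[1], [2, 5, 12], [3, 4, 9, 14], [6, 7, 10, 15], [8, 11, 13]]


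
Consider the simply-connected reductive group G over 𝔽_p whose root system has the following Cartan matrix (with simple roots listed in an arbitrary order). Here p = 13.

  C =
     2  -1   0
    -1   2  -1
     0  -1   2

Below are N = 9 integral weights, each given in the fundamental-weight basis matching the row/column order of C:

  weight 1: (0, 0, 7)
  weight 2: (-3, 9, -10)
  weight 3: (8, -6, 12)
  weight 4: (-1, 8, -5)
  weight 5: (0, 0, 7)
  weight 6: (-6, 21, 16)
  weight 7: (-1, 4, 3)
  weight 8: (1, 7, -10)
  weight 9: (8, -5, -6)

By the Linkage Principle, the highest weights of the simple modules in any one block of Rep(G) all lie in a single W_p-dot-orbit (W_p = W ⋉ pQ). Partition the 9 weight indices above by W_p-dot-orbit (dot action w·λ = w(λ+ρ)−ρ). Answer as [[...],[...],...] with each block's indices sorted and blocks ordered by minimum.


Cartan matrix: type A_3 (|W|=24); un-permuting the 3 rows.

Folding the 9 weights λ_j+ρ into Ā_13 (reps in the given 3-coord order):

    [1] (1, 1, 8)
    [2] (1, 1, 8)
    [3] (0, 5, 4)
    [4] (0, 5, 4)
    [5] (1, 1, 8)
    [6] (0, 5, 4)
    [7] (0, 5, 4)
    [8] (1, 1, 8)
    [9] (0, 5, 4)

Grouping the 9 weights by Ā_13-representative: 2 linkage classes.

[[1, 2, 5, 8], [3, 4, 6, 7, 9]]


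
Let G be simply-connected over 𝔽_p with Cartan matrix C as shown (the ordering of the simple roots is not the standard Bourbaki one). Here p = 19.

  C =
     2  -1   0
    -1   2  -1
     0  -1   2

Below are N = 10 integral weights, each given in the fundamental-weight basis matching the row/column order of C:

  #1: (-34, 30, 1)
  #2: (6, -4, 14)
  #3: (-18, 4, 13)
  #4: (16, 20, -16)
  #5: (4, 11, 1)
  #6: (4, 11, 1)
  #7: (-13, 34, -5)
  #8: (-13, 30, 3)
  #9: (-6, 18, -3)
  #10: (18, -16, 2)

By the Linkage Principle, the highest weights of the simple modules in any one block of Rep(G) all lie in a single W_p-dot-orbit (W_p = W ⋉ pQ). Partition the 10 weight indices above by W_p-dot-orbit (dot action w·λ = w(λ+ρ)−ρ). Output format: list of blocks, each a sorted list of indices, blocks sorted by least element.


Root system A_3: the 3×3 matrix C matches after relabeling.

Each λ_j+ρ reduced to Ā_19; 3-tuples below use C's row order:

  λ_1 → (5, 12, 2);  λ_2 → (4, 3, 12);  λ_3 → (5, 12, 2);  λ_4 → (2, 0, 4);  λ_5 → (5, 12, 2);  λ_6 → (5, 12, 2);  λ_7 → (4, 3, 12);  λ_8 → (4, 3, 12);  λ_9 → (5, 12, 2);  λ_10 → (4, 3, 12)

3 distinct reps among the 10 weights ⇒ 3 W_19-linkage classes:

[[1, 3, 5, 6, 9], [2, 7, 8, 10], [4]]


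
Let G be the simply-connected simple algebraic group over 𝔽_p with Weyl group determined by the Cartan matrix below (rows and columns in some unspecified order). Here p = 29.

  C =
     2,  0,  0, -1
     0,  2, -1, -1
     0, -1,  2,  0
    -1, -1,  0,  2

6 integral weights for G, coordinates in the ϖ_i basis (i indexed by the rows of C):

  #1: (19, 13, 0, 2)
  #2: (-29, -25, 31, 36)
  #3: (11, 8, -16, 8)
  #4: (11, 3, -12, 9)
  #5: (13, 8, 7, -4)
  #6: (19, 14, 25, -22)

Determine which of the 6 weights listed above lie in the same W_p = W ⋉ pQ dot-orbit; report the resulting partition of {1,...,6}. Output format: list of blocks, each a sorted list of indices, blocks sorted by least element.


Cartan matrix: type A_4 (|W|=120); un-permuting the 4 rows.

Each λ_j+ρ reduced to Ā_29; 4-tuples below use C's row order:

  [1] (11, 6, 8, 3)
  [2] (3, 1, 8, 12)
  [3] (11, 6, 8, 3)
  [4] (12, 7, 4, 3)
  [5] (11, 6, 8, 3)
  [6] (11, 6, 8, 3)

The 6 indices split into 3 linkage classes (same alcove rep ⇔ same W_29-dot-orbit):

[[1, 3, 5, 6], [2], [4]]


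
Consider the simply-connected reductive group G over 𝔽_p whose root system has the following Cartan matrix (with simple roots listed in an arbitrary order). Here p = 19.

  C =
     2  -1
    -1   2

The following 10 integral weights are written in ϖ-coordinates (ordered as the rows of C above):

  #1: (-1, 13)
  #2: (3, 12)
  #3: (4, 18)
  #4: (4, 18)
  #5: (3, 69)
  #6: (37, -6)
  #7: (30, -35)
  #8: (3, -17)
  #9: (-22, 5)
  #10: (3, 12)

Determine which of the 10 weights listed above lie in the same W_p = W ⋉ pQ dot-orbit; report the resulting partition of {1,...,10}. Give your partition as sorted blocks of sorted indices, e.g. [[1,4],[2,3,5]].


Root system A_2: the 2×2 matrix C matches after relabeling.

Ā_19 reps of the 10 weights (A_2, coords as presented):

  1: (0, 14) · 2: (4, 13) · 3: (0, 14) · 4: (0, 14) · 5: (4, 13) · 6: (0, 14) · 7: (12, 4) · 8: (12, 4) · 9: (4, 13) · 10: (4, 13)

Grouping the 10 weights by Ā_19-representative: 3 linkage classes.

[[1, 3, 4, 6], [2, 5, 9, 10], [7, 8]]


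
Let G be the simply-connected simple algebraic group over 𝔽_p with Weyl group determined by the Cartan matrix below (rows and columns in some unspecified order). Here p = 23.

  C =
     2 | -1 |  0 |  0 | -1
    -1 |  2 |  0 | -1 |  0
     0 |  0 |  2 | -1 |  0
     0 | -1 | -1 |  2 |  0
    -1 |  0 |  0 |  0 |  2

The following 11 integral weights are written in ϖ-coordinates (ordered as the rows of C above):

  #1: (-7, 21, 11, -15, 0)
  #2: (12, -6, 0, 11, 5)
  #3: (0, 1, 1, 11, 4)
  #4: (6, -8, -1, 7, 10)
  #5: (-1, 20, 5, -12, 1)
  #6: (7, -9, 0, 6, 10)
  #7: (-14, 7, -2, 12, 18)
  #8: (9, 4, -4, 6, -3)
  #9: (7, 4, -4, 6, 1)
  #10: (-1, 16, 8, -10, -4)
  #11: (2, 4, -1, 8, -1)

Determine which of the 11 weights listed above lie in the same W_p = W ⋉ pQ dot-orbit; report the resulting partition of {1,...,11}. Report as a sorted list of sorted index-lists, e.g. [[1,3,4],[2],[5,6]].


Cartan matrix: type A_5 (|W|=720); un-permuting the 5 rows.

λ_j+ρ reflected into Ā_23 (⟨·,θ^∨⟩≤23); 5-tuples as given:

  1: (1, 2, 2, 12, 5);  2: (8, 5, 3, 4, 2);  3: (1, 2, 2, 12, 5);  4: (0, 7, 0, 1, 11);  5: (0, 10, 5, 6, 2);  6: (0, 7, 0, 1, 11);  7: (8, 5, 3, 4, 2);  8: (8, 5, 3, 4, 2);  9: (8, 5, 3, 4, 2);  10: (3, 5, 0, 9, 0);  11: (3, 5, 0, 9, 0)

The 11 indices split into 5 linkage classes (same alcove rep ⇔ same W_23-dot-orbit):

[[1, 3], [2, 7, 8, 9], [4, 6], [5], [10, 11]]


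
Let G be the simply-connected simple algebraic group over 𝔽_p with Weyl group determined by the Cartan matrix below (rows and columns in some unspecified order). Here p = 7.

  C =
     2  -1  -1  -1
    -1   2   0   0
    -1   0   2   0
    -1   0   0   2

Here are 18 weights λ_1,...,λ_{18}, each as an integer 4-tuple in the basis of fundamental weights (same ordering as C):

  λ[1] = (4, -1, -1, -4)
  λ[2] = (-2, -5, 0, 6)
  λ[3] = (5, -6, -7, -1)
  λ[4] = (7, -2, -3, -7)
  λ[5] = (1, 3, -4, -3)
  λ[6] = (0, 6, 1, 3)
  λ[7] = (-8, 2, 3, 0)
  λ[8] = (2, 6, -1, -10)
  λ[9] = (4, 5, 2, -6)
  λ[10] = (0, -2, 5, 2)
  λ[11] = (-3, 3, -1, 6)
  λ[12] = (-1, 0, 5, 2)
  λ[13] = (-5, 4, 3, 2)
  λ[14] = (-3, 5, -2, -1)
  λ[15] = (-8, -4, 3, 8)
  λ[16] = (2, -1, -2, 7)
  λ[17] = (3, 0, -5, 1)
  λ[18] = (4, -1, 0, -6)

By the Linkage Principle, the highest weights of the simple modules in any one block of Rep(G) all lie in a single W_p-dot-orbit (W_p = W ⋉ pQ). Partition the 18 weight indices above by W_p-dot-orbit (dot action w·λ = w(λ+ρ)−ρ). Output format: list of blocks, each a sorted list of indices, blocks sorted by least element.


Cartan matrix: type D_4 (|W|=192); un-permuting the 4 rows.

Each λ_j+ρ reduced to Ā_7; 4-tuples below use C's row order:

    1: (2, 0, 0, 3)
    2: (0, 1, 4, 2)
    3: (0, 0, 1, 5)
    4: (0, 0, 1, 5)
    5: (2, 1, 0, 1)
    6: (0, 1, 4, 2)
    7: (1, 2, 3, 0)
    8: (1, 2, 3, 0)
    9: (0, 1, 4, 2)
    10: (1, 2, 3, 0)
    11: (2, 0, 0, 3)
    12: (1, 2, 3, 0)
    13: (2, 1, 0, 1)
    14: (2, 1, 0, 1)
    15: (2, 1, 0, 1)
    16: (2, 1, 0, 1)
    17: (0, 1, 4, 2)
    18: (0, 0, 1, 5)

These 18 weights hit 5 W_7-dot-orbits; sizes (2, 4, 3, 5, 4):

[[1, 11], [2, 6, 9, 17], [3, 4, 18], [5, 13, 14, 15, 16], [7, 8, 10, 12]]


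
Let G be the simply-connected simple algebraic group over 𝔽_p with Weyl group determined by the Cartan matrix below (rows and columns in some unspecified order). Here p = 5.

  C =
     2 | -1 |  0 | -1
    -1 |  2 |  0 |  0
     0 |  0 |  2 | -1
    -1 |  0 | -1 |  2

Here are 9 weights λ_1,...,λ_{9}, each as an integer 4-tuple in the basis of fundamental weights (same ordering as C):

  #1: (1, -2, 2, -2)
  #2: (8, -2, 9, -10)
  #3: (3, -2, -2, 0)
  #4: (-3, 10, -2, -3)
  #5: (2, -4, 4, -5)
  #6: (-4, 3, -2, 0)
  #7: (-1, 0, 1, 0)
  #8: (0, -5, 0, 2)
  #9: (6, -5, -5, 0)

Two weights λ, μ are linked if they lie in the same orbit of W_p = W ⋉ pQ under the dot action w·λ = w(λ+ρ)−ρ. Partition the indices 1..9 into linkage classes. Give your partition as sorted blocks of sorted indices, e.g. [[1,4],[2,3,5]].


Dynkin diagram of C (from the 6 off-diagonal −1 entries): A_4.

λ_j+ρ reflected into Ā_5 (⟨·,θ^∨⟩≤5); 4-tuples as given:

  λ_1 → (0, 1, 2, 1)
  λ_2 → (1, 3, 0, 0)
  λ_3 → (3, 1, 1, 0)
  λ_4 → (0, 1, 2, 1)
  λ_5 → (3, 1, 1, 0)
  λ_6 → (0, 1, 2, 1)
  λ_7 → (0, 1, 2, 1)
  λ_8 → (3, 1, 1, 0)
  λ_9 → (0, 1, 2, 1)

The 9 indices split into 3 linkage classes (same alcove rep ⇔ same W_5-dot-orbit):

[[1, 4, 6, 7, 9], [2], [3, 5, 8]]


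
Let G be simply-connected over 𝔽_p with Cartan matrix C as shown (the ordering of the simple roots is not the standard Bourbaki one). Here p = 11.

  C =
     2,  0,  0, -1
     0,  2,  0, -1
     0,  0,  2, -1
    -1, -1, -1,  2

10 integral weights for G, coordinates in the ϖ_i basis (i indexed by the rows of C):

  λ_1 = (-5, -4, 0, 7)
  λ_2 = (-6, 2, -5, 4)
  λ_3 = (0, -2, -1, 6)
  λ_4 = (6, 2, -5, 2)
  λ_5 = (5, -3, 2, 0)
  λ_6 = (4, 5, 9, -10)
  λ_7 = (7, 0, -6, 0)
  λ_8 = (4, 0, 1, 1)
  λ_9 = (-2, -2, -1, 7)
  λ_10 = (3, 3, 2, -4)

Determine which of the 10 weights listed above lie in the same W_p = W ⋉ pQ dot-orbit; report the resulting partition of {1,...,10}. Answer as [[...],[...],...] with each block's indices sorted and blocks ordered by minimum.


Type D_4, rank 4, |W|=192; reorder rows/cols to standard.

W_11-reps of the 10 weights in Ā_11 (same 4-coord order as C):

    λ_1 → (4, 3, 1, 1)
    λ_2 → (1, 1, 0, 3)
    λ_3 → (1, 1, 0, 3)
    λ_4 → (5, 1, 2, 1)
    λ_5 → (5, 1, 2, 1)
    λ_6 → (4, 3, 1, 1)
    λ_7 → (4, 3, 1, 1)
    λ_8 → (5, 1, 2, 1)
    λ_9 → (1, 1, 0, 3)
    λ_10 → (1, 1, 0, 3)

Grouping the 10 weights by Ā_11-representative: 3 linkage classes.

[[1, 6, 7], [2, 3, 9, 10], [4, 5, 8]]


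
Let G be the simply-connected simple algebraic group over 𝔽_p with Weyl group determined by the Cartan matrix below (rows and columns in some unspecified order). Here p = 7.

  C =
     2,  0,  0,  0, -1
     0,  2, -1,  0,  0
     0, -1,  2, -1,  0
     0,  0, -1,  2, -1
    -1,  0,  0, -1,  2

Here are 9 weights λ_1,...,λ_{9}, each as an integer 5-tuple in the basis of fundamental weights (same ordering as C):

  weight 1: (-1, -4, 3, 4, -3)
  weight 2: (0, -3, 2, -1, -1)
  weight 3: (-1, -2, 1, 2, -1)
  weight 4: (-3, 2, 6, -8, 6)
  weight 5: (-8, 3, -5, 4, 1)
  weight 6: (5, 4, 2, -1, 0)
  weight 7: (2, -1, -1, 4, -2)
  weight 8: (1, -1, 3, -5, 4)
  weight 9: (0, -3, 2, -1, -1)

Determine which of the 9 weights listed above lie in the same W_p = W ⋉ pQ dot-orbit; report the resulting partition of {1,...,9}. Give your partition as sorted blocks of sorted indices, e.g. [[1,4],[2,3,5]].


Dynkin diagram of C (from the 8 off-diagonal −1 entries): A_5.

Each λ_j+ρ reduced to Ā_7; 5-tuples below use C's row order:

    1: (0, 1, 1, 3, 0)
    2: (1, 2, 1, 0, 0)
    3: (0, 1, 1, 3, 0)
    4: (2, 0, 0, 4, 1)
    5: (2, 0, 0, 4, 1)
    6: (1, 2, 1, 0, 0)
    7: (2, 0, 0, 4, 1)
    8: (2, 0, 0, 4, 1)
    9: (1, 2, 1, 0, 0)

These 9 weights hit 3 W_7-dot-orbits; sizes (2, 3, 4):

[[1, 3], [2, 6, 9], [4, 5, 7, 8]]


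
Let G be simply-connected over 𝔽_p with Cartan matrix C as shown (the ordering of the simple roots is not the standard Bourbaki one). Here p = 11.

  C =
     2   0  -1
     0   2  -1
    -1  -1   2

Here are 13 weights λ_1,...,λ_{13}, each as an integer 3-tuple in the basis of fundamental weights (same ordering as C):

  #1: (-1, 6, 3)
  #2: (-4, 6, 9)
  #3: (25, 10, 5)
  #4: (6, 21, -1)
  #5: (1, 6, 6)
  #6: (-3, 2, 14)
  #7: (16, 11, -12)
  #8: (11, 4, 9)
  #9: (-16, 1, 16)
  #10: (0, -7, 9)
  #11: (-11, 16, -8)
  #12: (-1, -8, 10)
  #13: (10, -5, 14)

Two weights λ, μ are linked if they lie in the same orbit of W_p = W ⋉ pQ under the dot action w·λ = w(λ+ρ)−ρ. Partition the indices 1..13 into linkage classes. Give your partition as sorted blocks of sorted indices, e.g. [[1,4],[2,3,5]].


Root system A_3: the 3×3 matrix C matches after relabeling.

Each λ_j+ρ reduced to Ā_11; 3-tuples below use C's row order:

  1: (0, 7, 4)
  2: (3, 1, 4)
  3: (1, 6, 4)
  4: (0, 7, 4)
  5: (3, 2, 4)
  6: (3, 2, 4)
  7: (1, 6, 4)
  8: (1, 6, 4)
  9: (3, 2, 4)
  10: (1, 6, 4)
  11: (1, 6, 4)
  12: (0, 7, 4)
  13: (0, 7, 4)

Linkage partition of the 13 weights (4 classes, p=11):

[[1, 4, 12, 13], [2], [3, 7, 8, 10, 11], [5, 6, 9]]
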